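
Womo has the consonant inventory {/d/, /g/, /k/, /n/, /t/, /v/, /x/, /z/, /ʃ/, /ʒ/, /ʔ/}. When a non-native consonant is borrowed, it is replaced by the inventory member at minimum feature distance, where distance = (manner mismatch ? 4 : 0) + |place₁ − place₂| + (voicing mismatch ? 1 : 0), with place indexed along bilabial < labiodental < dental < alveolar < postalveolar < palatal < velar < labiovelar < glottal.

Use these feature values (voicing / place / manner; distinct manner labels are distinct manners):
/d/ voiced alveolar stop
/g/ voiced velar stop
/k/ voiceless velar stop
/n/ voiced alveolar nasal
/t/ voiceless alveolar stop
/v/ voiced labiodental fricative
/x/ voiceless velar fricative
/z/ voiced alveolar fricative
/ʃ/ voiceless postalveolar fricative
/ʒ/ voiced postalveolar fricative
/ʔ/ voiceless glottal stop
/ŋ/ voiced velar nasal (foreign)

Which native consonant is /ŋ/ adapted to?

n

/n/ is closest: same manner (nasal), place distance 3 (velar→alveolar), same voicing; total 3. Next closest is /g/ at distance 4.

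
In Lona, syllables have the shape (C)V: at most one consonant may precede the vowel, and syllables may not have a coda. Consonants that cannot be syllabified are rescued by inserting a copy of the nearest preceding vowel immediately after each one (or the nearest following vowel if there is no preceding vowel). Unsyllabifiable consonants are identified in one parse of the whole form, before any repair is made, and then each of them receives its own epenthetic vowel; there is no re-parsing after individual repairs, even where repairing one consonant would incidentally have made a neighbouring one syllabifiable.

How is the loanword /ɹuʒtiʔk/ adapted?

ɹuʒutiʔiki

Syllabifying with onset maximization leaves /ʒ/, /ʔ/, /k/ stranded (no codas are permitted; onsets are limited to one consonant).
Inserting the epenthetic vowel yields /ʒ/ → /ʒu/, /ʔ/ → /ʔi/, /k/ → /ki/.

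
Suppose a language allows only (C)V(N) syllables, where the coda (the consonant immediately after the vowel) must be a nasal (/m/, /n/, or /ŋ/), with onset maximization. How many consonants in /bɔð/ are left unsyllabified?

1

Under (C)V(N), the unsyllabifiable consonants are /ð/ (only a nasal (/m/, /n/, or /ŋ/) is licensed in coda position; onsets are limited to one consonant).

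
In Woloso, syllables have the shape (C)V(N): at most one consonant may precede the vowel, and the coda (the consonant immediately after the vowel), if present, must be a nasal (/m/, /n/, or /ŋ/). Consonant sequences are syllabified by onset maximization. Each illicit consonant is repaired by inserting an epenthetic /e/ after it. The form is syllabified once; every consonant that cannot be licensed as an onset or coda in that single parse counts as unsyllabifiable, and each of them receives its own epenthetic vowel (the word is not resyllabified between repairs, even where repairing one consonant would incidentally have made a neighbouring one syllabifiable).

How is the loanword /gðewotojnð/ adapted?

geðewotojeneðe

The consonants /g/, /j/, /n/, /ð/ cannot be parsed into a legal (C)V(N) syllable (only a nasal (/m/, /n/, or /ŋ/) is licensed in coda position; onsets are limited to one consonant).
Epenthesis after each stranded consonant: /g/ → /ge/, /j/ → /je/, /n/ → /ne/, /ð/ → /ðe/.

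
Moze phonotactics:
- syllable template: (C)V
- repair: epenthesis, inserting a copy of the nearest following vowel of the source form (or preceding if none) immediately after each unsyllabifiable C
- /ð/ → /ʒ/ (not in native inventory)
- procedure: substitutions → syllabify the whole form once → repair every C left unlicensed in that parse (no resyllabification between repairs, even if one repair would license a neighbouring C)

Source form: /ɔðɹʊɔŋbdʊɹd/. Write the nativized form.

Substitution: /ð/ → /ʒ/, giving /ɔʒɹʊɔŋbdʊɹd/.
The consonants /ʒ/, /ŋ/, /b/, /ɹ/, /d/ cannot be parsed into a legal (C)V syllable (no codas are permitted; onsets are limited to one consonant).
Epenthesis after each stranded consonant: /ʒ/ → /ʒʊ/, /ŋ/ → /ŋʊ/, /b/ → /bʊ/, /ɹ/ → /ɹʊ/, /d/ → /dʊ/.

ɔʒʊɹʊɔŋʊbʊdʊɹʊdʊ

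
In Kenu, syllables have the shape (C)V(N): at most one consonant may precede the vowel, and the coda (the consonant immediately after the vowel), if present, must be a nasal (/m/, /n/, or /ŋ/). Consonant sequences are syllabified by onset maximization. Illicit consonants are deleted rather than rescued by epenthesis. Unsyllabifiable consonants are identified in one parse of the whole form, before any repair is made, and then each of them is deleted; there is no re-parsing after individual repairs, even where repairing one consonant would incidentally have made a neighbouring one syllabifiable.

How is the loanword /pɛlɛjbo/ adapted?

pɛlɛbo

Under (C)V(N), the unsyllabifiable consonants are /j/ (only a nasal (/m/, /n/, or /ŋ/) is licensed in coda position; onsets are limited to one consonant).
Each unlicensed consonant is deleted: /j/.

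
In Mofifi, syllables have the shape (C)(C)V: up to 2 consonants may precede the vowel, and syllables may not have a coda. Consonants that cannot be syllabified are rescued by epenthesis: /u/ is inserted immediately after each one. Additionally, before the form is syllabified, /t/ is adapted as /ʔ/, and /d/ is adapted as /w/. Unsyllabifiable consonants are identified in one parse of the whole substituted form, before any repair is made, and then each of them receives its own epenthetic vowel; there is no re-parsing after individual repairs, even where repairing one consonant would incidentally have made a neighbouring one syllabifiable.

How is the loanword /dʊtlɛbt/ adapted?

Substitution: /d/ → /w/, /t/ → /ʔ/, giving /wʊʔlɛbʔ/.
Under (C)(C)V, the unsyllabifiable consonants are /b/, /ʔ/ (no codas are permitted; onsets may contain at most 2 consonants).
Inserting the epenthetic vowel yields /b/ → /bu/, /ʔ/ → /ʔu/.

wʊʔlɛbuʔu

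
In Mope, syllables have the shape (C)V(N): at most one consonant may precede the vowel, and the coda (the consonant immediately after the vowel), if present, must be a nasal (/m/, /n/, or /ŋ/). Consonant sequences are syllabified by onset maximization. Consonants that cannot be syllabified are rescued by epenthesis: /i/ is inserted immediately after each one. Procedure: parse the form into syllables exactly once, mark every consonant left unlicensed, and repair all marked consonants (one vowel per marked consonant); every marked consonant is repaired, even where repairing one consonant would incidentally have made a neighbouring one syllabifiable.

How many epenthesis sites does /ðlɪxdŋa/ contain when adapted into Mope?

3

The unsyllabifiable consonants are /ð/, /x/, /d/; each receives one epenthetic vowel.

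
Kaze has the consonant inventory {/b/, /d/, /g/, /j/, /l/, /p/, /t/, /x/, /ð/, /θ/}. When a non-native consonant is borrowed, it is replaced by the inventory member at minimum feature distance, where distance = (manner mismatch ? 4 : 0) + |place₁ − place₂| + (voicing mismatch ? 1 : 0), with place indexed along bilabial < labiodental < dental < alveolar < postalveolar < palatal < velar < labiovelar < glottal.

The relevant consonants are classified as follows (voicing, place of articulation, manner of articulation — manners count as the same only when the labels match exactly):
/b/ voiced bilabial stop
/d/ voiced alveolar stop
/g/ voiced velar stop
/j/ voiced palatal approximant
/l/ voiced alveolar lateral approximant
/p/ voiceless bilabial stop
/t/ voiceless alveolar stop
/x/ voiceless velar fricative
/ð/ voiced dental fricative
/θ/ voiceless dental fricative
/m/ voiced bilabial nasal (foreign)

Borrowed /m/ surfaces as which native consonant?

/b/ is closest: manner differs (nasal→stop, +4), place distance 0 (bilabial→bilabial), same voicing; total 4. Next closest is /p/ at distance 5.

b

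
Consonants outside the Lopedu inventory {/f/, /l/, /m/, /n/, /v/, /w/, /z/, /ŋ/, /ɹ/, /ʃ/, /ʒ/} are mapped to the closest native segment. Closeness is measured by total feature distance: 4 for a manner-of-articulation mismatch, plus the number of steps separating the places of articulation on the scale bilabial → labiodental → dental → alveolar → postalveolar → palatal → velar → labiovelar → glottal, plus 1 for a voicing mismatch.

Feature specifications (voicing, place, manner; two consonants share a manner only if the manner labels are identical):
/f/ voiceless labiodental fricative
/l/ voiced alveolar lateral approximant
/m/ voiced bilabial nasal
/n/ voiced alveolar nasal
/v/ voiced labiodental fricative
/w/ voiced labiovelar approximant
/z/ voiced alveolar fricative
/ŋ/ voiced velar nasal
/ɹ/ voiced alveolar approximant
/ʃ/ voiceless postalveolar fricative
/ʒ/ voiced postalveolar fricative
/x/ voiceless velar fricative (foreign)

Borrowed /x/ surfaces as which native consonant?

ʃ

/ʃ/ is closest: same manner (fricative), place distance 2 (velar→postalveolar), same voicing; total 2. Next closest is /ʒ/ at distance 3.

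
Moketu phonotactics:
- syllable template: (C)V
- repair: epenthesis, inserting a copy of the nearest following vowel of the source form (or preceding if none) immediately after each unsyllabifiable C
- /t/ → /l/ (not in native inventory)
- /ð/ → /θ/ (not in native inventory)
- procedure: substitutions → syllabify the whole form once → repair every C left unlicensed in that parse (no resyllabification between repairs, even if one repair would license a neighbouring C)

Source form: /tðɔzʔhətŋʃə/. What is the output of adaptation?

lɔθɔzəʔəhələŋəʃə

Substitution: /t/ → /l/, /ð/ → /θ/, giving /lθɔzʔhəlŋʃə/.
The consonants /l/, /z/, /ʔ/, /l/, /ŋ/ cannot be parsed into a legal (C)V syllable (no codas are permitted; onsets are limited to one consonant).
Inserting the epenthetic vowel yields /l/ → /lɔ/, /z/ → /zə/, /ʔ/ → /ʔə/, /l/ → /lə/, /ŋ/ → /ŋə/.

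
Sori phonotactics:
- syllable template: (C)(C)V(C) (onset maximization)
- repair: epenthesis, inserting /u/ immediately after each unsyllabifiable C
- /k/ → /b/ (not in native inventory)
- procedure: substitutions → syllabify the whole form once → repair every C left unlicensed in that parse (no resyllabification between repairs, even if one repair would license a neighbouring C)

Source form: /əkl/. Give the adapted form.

Substitution: /k/ → /b/, giving /əbl/.
Under (C)(C)V(C), the unsyllabifiable consonants are /l/ (at most one coda consonant is licensed; onsets may contain at most 2 consonants).
Epenthesis after each stranded consonant: /l/ → /lu/.

əblu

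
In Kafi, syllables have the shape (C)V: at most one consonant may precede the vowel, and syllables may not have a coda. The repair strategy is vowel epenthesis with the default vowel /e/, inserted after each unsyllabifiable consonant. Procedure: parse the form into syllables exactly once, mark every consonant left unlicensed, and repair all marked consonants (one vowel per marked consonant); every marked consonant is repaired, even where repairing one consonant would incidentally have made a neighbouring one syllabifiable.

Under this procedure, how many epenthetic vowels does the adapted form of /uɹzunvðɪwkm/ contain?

The unsyllabifiable consonants are /ɹ/, /n/, /v/, /w/, /k/, /m/; each receives one epenthetic vowel.

6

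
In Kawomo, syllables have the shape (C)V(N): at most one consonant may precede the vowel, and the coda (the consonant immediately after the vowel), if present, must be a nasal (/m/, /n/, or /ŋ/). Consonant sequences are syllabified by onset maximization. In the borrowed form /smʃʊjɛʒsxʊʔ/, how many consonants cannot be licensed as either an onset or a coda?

5

Under (C)V(N), the unsyllabifiable consonants are /s/, /m/, /ʒ/, /s/, /ʔ/ (only a nasal (/m/, /n/, or /ŋ/) is licensed in coda position; onsets are limited to one consonant).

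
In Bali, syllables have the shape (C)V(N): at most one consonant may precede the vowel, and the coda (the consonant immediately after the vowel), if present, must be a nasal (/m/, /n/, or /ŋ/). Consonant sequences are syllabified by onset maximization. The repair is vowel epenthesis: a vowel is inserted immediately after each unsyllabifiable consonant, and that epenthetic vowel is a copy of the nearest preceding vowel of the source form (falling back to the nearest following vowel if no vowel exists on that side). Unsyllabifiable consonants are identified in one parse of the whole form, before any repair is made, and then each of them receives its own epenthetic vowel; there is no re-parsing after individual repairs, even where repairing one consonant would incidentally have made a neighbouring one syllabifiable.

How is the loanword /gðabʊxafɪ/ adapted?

gaðabʊxafɪ

Under (C)V(N), the unsyllabifiable consonants are /g/ (only a nasal (/m/, /n/, or /ŋ/) is licensed in coda position; onsets are limited to one consonant).
Epenthesis after each stranded consonant: /g/ → /ga/.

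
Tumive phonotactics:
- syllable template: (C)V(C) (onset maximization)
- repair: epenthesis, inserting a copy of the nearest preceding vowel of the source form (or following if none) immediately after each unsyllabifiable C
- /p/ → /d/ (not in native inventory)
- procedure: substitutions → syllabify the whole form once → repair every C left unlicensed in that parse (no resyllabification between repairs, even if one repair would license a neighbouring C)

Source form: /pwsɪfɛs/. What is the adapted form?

Substitution: /p/ → /d/, giving /dwsɪfɛs/.
Under (C)V(C), the unsyllabifiable consonants are /d/, /w/ (at most one coda consonant is licensed; onsets are limited to one consonant).
Inserting the epenthetic vowel yields /d/ → /dɪ/, /w/ → /wɪ/.

dɪwɪsɪfɛs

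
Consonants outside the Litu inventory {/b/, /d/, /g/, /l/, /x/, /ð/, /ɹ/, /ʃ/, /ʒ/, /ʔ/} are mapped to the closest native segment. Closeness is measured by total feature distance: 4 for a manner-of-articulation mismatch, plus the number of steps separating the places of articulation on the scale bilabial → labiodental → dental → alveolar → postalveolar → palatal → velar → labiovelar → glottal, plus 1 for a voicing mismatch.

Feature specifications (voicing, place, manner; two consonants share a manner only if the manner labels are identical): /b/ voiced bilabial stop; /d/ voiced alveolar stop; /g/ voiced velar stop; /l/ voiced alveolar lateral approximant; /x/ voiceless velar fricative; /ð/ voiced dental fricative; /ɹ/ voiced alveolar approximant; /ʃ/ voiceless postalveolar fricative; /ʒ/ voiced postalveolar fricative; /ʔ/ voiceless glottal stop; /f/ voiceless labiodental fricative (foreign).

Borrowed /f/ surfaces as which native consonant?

/ð/ is closest: same manner (fricative), place distance 1 (labiodental→dental), voicing differs (+1); total 2. Next closest is /ʃ/ at distance 3.

ð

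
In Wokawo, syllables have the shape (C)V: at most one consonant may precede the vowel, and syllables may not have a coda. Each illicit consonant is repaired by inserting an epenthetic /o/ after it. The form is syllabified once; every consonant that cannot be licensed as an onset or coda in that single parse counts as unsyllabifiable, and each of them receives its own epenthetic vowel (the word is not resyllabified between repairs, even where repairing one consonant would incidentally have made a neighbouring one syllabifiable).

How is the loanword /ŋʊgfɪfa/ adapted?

ŋʊgofɪfa

The consonants /g/ cannot be parsed into a legal (C)V syllable (no codas are permitted; onsets are limited to one consonant).
Inserting the epenthetic vowel yields /g/ → /go/.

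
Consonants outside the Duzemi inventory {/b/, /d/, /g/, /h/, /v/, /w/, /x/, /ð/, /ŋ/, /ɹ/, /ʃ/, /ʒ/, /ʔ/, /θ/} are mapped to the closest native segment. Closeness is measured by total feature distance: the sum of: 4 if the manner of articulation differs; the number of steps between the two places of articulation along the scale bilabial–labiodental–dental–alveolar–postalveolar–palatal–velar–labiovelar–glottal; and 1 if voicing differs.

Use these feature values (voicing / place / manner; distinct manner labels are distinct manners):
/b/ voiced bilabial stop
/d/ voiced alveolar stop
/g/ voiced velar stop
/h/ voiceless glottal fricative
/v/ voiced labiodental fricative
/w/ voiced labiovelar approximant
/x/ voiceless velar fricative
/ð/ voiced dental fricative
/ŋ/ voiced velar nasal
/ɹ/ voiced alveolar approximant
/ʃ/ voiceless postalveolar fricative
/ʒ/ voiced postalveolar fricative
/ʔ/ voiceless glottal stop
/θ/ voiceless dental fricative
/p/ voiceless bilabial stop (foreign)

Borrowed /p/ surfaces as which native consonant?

/b/ is closest: same manner (stop), place distance 0 (bilabial→bilabial), voicing differs (+1); total 1. Next closest is /d/ at distance 4.

b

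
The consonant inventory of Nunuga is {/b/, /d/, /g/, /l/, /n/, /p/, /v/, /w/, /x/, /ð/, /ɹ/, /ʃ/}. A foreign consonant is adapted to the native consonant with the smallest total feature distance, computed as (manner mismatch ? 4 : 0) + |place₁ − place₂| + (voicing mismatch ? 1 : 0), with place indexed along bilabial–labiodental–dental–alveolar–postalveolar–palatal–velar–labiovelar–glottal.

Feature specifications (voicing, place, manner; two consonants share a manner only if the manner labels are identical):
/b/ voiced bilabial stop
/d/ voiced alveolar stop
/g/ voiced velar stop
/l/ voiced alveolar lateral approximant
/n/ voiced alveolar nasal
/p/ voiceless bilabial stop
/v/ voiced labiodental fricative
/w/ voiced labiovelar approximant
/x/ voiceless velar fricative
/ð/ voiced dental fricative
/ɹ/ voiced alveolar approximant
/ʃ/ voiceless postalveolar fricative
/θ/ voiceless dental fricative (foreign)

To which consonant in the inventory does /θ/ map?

/ð/ is closest: same manner (fricative), place distance 0 (dental→dental), voicing differs (+1); total 1. Next closest is /v/ at distance 2.

ð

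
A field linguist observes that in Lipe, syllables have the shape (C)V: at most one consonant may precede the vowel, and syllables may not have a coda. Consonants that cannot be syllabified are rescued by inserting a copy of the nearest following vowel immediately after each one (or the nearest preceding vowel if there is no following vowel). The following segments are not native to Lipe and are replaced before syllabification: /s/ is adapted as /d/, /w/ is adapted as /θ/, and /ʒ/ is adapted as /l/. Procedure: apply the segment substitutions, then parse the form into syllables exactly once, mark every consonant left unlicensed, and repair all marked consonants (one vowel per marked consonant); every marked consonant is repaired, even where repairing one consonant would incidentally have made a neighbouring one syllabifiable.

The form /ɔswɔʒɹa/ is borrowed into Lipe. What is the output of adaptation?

Substitution: /s/ → /d/, /w/ → /θ/, /ʒ/ → /l/, giving /ɔdθɔlɹa/.
Syllabifying with onset maximization leaves /d/, /l/ stranded (no codas are permitted; onsets are limited to one consonant).
Epenthesis after each stranded consonant: /d/ → /dɔ/, /l/ → /la/.

ɔdɔθɔlaɹa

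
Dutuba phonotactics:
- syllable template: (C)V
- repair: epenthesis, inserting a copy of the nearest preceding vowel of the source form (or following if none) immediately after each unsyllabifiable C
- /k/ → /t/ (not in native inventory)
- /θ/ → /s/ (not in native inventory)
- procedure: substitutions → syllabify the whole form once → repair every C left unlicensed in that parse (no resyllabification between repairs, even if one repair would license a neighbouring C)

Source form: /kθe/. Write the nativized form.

tese

Substitution: /k/ → /t/, /θ/ → /s/, giving /tse/.
The consonants /t/ cannot be parsed into a legal (C)V syllable (no codas are permitted; onsets are limited to one consonant).
Each unlicensed consonant becomes the onset of a new syllable: /t/ → /te/.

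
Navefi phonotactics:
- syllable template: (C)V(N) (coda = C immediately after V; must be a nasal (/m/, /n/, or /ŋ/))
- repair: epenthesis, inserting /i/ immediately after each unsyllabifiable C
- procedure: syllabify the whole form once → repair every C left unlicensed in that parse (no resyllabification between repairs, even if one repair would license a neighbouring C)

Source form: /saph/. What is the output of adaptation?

sapihi

Under (C)V(N), the unsyllabifiable consonants are /p/, /h/ (only a nasal (/m/, /n/, or /ŋ/) is licensed in coda position; onsets are limited to one consonant).
Epenthesis after each stranded consonant: /p/ → /pi/, /h/ → /hi/.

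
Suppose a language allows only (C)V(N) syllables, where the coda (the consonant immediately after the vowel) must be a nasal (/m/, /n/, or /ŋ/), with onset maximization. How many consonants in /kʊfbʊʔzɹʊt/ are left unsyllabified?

The consonants /f/, /ʔ/, /z/, /t/ cannot be parsed into a legal (C)V(N) syllable (only a nasal (/m/, /n/, or /ŋ/) is licensed in coda position; onsets are limited to one consonant).

4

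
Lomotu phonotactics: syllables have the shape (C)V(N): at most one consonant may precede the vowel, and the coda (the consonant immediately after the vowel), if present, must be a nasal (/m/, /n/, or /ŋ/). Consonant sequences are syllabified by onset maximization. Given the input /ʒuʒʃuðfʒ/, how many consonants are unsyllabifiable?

4

Under (C)V(N), the unsyllabifiable consonants are /ʒ/, /ð/, /f/, /ʒ/ (only a nasal (/m/, /n/, or /ŋ/) is licensed in coda position; onsets are limited to one consonant).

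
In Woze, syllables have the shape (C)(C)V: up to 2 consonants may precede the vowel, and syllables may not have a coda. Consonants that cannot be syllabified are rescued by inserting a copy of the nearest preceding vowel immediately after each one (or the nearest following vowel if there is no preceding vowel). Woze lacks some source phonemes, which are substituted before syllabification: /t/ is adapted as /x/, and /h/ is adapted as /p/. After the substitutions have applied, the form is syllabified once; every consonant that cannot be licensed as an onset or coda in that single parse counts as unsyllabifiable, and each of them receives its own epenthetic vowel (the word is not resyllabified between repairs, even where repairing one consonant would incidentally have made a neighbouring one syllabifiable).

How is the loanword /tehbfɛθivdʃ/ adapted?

Substitution: /t/ → /x/, /h/ → /p/, giving /xepbfɛθivdʃ/.
Under (C)(C)V, the unsyllabifiable consonants are /p/, /v/, /d/, /ʃ/ (no codas are permitted; onsets may contain at most 2 consonants).
Inserting the epenthetic vowel yields /p/ → /pe/, /v/ → /vi/, /d/ → /di/, /ʃ/ → /ʃi/.

xepebfɛθividiʃi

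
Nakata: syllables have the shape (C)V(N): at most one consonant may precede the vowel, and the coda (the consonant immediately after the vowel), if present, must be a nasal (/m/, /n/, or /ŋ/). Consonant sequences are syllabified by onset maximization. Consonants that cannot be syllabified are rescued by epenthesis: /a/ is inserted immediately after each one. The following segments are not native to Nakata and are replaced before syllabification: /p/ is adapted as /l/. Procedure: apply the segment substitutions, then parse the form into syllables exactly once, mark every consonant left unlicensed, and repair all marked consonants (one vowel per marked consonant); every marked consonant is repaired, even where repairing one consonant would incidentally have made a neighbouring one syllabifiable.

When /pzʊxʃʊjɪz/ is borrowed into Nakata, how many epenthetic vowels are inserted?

3

After substitution the input is /lzʊxʃʊjɪz/.
The unsyllabifiable consonants are /l/, /x/, /z/; each receives one epenthetic vowel.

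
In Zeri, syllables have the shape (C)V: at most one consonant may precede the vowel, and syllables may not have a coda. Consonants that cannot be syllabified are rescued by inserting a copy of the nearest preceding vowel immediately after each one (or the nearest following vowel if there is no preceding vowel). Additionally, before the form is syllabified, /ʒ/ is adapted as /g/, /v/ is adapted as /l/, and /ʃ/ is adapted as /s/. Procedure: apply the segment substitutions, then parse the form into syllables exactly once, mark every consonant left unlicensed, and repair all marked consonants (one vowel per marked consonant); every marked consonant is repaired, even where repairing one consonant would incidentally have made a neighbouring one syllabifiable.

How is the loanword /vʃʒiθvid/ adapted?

Substitution: /v/ → /l/, /ʃ/ → /s/, /ʒ/ → /g/, giving /lsgiθlid/.
The consonants /l/, /s/, /θ/, /d/ cannot be parsed into a legal (C)V syllable (no codas are permitted; onsets are limited to one consonant).
Inserting the epenthetic vowel yields /l/ → /li/, /s/ → /si/, /θ/ → /θi/, /d/ → /di/.

lisigiθilidi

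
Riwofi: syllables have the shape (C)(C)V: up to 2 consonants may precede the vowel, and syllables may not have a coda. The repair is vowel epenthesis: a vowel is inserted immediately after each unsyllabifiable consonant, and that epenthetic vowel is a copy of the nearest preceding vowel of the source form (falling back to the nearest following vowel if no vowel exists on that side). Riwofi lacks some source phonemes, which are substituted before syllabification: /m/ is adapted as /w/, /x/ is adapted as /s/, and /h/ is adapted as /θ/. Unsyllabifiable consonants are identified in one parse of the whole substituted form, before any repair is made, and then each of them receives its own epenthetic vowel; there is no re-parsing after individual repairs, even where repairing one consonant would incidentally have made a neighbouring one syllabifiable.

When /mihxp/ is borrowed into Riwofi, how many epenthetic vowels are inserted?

3

After substitution the input is /wiθsp/.
The unsyllabifiable consonants are /θ/, /s/, /p/; each receives one epenthetic vowel.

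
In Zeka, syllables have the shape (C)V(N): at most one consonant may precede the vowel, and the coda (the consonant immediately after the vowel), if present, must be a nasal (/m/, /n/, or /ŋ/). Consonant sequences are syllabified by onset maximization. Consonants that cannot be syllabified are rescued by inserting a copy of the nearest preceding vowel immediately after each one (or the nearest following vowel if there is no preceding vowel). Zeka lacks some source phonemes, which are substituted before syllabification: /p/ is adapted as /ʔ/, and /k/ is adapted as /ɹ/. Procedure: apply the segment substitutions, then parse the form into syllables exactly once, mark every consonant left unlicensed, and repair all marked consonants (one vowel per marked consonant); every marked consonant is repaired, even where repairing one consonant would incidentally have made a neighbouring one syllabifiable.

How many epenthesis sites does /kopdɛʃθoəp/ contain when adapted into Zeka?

After substitution the input is /ɹoʔdɛʃθoəʔ/.
The unsyllabifiable consonants are /ʔ/, /ʃ/, /ʔ/; each receives one epenthetic vowel.

3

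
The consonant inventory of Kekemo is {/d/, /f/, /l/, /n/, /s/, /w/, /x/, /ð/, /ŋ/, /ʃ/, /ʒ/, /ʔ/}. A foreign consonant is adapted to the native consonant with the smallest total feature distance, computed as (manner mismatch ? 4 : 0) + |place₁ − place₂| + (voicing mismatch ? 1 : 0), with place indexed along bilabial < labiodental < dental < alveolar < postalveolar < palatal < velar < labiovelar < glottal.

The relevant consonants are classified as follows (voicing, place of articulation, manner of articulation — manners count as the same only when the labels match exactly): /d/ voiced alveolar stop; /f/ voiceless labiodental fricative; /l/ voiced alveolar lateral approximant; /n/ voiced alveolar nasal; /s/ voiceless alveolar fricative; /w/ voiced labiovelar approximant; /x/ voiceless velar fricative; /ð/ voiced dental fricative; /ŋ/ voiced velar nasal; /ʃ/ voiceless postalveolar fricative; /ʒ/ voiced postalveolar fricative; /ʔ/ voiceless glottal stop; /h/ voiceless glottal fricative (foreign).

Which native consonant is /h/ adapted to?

/x/ is closest: same manner (fricative), place distance 2 (glottal→velar), same voicing; total 2. Next closest is /ʃ/ at distance 4.

x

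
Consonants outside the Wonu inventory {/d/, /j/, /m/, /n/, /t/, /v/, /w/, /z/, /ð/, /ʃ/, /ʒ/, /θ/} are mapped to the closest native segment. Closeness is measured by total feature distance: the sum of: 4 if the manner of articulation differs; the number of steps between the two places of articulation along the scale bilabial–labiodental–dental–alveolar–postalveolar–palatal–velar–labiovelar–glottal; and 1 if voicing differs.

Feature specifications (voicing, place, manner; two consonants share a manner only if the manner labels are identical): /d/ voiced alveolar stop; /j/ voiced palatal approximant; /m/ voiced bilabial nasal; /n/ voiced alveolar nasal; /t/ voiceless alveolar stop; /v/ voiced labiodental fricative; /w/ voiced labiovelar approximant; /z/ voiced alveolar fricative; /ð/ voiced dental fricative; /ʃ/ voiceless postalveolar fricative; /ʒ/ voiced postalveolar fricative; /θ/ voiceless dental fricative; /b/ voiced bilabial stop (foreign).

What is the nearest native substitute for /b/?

/d/ is closest: same manner (stop), place distance 3 (bilabial→alveolar), same voicing; total 3. Next closest is /m/ at distance 4.

d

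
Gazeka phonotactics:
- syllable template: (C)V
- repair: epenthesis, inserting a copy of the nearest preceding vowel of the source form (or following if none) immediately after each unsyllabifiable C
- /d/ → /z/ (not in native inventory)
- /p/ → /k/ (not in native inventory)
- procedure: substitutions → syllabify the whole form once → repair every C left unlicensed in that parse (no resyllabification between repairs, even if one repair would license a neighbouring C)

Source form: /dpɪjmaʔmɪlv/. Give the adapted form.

Substitution: /d/ → /z/, /p/ → /k/, giving /zkɪjmaʔmɪlv/.
Syllabifying with onset maximization leaves /z/, /j/, /ʔ/, /l/, /v/ stranded (no codas are permitted; onsets are limited to one consonant).
Each unlicensed consonant becomes the onset of a new syllable: /z/ → /zɪ/, /j/ → /jɪ/, /ʔ/ → /ʔa/, /l/ → /lɪ/, /v/ → /vɪ/.

zɪkɪjɪmaʔamɪlɪvɪ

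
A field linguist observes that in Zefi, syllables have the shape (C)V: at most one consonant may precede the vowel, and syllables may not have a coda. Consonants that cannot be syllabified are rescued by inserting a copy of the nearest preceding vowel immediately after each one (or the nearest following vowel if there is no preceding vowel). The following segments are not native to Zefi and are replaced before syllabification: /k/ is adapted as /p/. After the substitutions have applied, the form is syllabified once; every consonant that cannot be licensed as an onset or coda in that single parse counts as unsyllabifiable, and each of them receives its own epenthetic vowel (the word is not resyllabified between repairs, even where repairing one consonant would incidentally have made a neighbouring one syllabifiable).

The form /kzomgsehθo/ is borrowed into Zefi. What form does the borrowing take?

Substitution: /k/ → /p/, giving /pzomgsehθo/.
The consonants /p/, /m/, /g/, /h/ cannot be parsed into a legal (C)V syllable (no codas are permitted; onsets are limited to one consonant).
Each unlicensed consonant becomes the onset of a new syllable: /p/ → /po/, /m/ → /mo/, /g/ → /go/, /h/ → /he/.

pozomogoseheθo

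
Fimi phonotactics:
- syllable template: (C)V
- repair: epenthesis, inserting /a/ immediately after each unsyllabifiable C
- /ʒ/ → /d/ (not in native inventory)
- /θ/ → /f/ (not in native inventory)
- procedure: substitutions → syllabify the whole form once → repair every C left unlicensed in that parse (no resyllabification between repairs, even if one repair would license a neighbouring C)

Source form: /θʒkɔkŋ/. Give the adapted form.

fadakɔkaŋa

Substitution: /θ/ → /f/, /ʒ/ → /d/, giving /fdkɔkŋ/.
Syllabifying with onset maximization leaves /f/, /d/, /k/, /ŋ/ stranded (no codas are permitted; onsets are limited to one consonant).
Each unlicensed consonant becomes the onset of a new syllable: /f/ → /fa/, /d/ → /da/, /k/ → /ka/, /ŋ/ → /ŋa/.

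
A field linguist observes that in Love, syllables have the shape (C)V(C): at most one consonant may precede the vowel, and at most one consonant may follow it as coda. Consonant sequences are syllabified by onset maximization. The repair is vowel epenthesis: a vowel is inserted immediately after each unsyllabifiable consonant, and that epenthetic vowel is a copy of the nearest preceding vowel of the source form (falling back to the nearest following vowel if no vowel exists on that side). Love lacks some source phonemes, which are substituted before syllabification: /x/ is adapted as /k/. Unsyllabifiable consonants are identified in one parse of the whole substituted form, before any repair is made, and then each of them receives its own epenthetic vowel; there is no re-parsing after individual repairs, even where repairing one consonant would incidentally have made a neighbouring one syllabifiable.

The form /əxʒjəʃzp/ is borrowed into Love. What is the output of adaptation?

əkʒəjəʃzəpə

Substitution: /x/ → /k/, giving /əkʒjəʃzp/.
The consonants /ʒ/, /z/, /p/ cannot be parsed into a legal (C)V(C) syllable (at most one coda consonant is licensed; onsets are limited to one consonant).
Epenthesis after each stranded consonant: /ʒ/ → /ʒə/, /z/ → /zə/, /p/ → /pə/.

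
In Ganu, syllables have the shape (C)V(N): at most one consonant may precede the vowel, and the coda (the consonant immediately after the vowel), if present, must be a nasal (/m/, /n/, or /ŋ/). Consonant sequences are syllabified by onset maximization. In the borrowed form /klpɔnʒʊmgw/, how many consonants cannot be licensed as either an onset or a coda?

Under (C)V(N), the unsyllabifiable consonants are /k/, /l/, /g/, /w/ (only a nasal (/m/, /n/, or /ŋ/) is licensed in coda position; onsets are limited to one consonant).

4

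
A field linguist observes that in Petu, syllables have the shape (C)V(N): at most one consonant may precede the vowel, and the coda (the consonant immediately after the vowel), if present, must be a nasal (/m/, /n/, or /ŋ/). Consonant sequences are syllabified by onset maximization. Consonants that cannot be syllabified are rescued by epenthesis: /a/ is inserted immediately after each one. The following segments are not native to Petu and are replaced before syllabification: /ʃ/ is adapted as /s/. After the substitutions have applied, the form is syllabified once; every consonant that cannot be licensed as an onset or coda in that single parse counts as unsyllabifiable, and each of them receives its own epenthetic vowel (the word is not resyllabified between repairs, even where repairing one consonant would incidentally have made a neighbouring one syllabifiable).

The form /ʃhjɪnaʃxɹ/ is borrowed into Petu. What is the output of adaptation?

sahajɪnasaxaɹa

Substitution: /ʃ/ → /s/, giving /shjɪnasxɹ/.
The consonants /s/, /h/, /s/, /x/, /ɹ/ cannot be parsed into a legal (C)V(N) syllable (only a nasal (/m/, /n/, or /ŋ/) is licensed in coda position; onsets are limited to one consonant).
Inserting the epenthetic vowel yields /s/ → /sa/, /h/ → /ha/, /s/ → /sa/, /x/ → /xa/, /ɹ/ → /ɹa/.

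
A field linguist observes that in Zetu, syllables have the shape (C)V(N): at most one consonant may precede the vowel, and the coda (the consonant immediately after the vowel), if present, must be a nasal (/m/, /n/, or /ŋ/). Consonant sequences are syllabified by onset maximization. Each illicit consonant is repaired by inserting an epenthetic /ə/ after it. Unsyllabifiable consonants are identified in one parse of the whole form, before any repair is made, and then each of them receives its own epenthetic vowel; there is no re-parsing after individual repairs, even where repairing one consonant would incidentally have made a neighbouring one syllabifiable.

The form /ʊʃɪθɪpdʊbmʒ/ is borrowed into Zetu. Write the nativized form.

Under (C)V(N), the unsyllabifiable consonants are /p/, /b/, /m/, /ʒ/ (only a nasal (/m/, /n/, or /ŋ/) is licensed in coda position; onsets are limited to one consonant).
Epenthesis after each stranded consonant: /p/ → /pə/, /b/ → /bə/, /m/ → /mə/, /ʒ/ → /ʒə/.

ʊʃɪθɪpədʊbəməʒə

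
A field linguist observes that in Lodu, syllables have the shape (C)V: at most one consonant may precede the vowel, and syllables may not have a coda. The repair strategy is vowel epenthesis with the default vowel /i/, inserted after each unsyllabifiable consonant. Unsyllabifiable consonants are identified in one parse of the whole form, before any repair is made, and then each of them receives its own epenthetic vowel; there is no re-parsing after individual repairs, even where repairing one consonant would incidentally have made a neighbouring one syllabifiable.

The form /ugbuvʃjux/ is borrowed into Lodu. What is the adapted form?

ugibuviʃijuxi

The consonants /g/, /v/, /ʃ/, /x/ cannot be parsed into a legal (C)V syllable (no codas are permitted; onsets are limited to one consonant).
Inserting the epenthetic vowel yields /g/ → /gi/, /v/ → /vi/, /ʃ/ → /ʃi/, /x/ → /xi/.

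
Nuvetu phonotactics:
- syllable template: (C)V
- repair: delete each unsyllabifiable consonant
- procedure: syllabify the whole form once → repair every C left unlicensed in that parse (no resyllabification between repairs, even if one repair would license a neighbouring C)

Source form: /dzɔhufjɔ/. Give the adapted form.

Syllabifying with onset maximization leaves /d/, /f/ stranded (no codas are permitted; onsets are limited to one consonant).
Each unlicensed consonant is deleted: /d/, /f/.

zɔhujɔ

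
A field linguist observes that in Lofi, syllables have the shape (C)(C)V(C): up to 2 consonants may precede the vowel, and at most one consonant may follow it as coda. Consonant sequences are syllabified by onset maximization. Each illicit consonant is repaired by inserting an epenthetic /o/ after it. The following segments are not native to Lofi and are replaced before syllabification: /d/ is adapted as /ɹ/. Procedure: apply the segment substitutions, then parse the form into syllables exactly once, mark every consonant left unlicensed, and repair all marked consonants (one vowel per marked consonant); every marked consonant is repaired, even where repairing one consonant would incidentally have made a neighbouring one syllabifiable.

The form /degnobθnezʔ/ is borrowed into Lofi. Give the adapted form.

ɹegnobθnezʔo

Substitution: /d/ → /ɹ/, giving /ɹegnobθnezʔ/.
The consonants /ʔ/ cannot be parsed into a legal (C)(C)V(C) syllable (at most one coda consonant is licensed; onsets may contain at most 2 consonants).
Each unlicensed consonant becomes the onset of a new syllable: /ʔ/ → /ʔo/.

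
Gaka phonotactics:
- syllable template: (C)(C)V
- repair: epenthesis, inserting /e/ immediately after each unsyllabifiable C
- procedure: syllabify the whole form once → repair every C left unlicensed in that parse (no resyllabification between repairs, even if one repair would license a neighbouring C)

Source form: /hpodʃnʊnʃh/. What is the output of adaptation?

hpodeʃnʊneʃehe

Syllabifying with onset maximization leaves /d/, /n/, /ʃ/, /h/ stranded (no codas are permitted; onsets may contain at most 2 consonants).
Inserting the epenthetic vowel yields /d/ → /de/, /n/ → /ne/, /ʃ/ → /ʃe/, /h/ → /he/.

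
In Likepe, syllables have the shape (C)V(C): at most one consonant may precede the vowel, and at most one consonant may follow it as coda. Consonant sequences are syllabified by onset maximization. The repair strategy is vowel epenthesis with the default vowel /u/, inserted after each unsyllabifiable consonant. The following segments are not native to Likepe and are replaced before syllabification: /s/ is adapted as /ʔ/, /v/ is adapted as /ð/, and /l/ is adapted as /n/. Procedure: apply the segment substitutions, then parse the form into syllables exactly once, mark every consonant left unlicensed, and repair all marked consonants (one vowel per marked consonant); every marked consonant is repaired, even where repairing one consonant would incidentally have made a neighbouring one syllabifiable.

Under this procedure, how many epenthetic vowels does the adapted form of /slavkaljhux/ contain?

After substitution the input is /ʔnaðkanjhux/.
The unsyllabifiable consonants are /ʔ/, /j/; each receives one epenthetic vowel.

2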